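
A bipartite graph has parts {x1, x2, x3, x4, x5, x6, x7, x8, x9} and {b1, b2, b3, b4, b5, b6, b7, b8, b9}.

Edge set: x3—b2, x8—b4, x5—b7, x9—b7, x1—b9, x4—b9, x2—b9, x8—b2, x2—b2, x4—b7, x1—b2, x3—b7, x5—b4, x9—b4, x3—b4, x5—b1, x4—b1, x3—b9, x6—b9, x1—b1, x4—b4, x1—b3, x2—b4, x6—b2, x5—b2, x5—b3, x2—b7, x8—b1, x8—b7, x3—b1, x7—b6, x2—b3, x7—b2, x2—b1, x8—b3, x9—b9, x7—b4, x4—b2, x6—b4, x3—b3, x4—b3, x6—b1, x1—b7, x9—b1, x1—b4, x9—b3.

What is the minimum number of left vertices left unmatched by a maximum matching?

2

One maximum matching: x1→b9, x2→b3, x3→b7, x4→b2, x5→b1, x6→b4, x7→b6.
The set {x1, x2, x3, x4, x5, x6, x8, x9} has only 6 neighbours ({b1, b2, b3, b4, b7, b9}), so by Hall's theorem at most 7 of the 9 left vertices can be matched.
That matches 7 of the 9, leaving 2 unmatched; no matching can do better.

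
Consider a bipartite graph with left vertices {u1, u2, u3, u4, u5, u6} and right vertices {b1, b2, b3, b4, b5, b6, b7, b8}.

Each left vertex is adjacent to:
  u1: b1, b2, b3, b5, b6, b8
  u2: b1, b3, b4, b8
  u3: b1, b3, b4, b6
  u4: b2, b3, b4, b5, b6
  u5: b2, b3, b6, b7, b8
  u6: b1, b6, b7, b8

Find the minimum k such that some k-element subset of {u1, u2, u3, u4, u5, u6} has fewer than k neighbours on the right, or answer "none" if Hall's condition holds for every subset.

A matching saturating every left vertex exists, for instance u1→b1, u2→b3, u3→b6, u4→b5, u5→b7, u6→b8.
By Hall's marriage theorem, this means |N(S)| ≥ |S| for every subset S, so no violating subset exists.

none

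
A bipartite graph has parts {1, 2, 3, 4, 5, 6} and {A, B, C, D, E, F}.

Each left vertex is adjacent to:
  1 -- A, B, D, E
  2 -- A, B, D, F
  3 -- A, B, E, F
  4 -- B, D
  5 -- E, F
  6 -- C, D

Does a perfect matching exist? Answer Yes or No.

Yes

A valid assignment of size 6: 1→A, 2→F, 3→B, 4→D, 5→E, 6→C.
Every left vertex is matched, so this is a perfect matching.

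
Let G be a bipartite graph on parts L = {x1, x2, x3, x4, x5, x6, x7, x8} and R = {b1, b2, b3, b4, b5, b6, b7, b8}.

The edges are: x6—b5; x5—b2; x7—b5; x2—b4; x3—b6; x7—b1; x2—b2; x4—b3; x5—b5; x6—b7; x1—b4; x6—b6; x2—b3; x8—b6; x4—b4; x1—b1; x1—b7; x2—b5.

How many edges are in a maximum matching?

7

For example, pair x1→b1, x2→b4, x3→b6, x4→b3, x5→b2, x6→b7, x7→b5.
The set {x3, x8} has only 1 neighbour ({b6}), so by Hall's theorem at most 7 of the 8 left vertices can be matched.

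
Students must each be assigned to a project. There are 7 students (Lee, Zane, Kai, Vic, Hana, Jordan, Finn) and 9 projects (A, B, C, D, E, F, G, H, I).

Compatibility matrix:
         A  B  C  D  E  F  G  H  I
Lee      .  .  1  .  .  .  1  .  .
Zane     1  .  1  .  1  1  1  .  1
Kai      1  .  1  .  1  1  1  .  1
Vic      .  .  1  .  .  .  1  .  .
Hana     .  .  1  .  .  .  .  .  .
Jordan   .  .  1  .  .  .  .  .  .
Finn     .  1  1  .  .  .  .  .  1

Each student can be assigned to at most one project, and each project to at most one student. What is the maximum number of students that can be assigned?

5

A valid assignment of size 5: Lee-G, Zane-E, Kai-A, Vic-C, Finn-B.
The set {Lee, Vic, Hana, Jordan} has only 2 neighbours ({C, G}), so by Hall's theorem at most 5 of the 7 students can be matched.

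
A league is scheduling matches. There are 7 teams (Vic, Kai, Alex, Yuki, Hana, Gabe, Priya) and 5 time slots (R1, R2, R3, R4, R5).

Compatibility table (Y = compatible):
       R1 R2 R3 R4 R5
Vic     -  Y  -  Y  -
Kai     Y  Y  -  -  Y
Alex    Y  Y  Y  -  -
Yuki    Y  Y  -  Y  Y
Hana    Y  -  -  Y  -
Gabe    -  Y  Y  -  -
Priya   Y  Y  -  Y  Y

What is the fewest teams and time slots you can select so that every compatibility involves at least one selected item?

The 5 edges Vic–R2, Kai–R1, Alex–R3, Yuki–R5, Hana–R4 form a matching, so any vertex cover needs at least 5 vertices (one per matched edge).
Conversely {R1, R2, R3, R4, R5} meets every edge and has exactly 5 vertices, so 5 is optimal.

5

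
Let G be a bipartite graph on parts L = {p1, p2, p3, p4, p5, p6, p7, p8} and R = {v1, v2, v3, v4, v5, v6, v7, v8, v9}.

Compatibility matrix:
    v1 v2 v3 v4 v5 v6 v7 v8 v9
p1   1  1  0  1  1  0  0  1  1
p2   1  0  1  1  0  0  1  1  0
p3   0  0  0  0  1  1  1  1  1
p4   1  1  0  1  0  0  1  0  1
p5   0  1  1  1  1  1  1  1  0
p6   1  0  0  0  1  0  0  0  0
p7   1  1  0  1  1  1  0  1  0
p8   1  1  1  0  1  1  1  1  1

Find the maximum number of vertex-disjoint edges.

8

One maximum matching: p1–v1, p2–v3, p3–v9, p4–v4, p5–v6, p6–v5, p7–v2, p8–v8.
All 8 left vertices are matched, so no larger matching exists.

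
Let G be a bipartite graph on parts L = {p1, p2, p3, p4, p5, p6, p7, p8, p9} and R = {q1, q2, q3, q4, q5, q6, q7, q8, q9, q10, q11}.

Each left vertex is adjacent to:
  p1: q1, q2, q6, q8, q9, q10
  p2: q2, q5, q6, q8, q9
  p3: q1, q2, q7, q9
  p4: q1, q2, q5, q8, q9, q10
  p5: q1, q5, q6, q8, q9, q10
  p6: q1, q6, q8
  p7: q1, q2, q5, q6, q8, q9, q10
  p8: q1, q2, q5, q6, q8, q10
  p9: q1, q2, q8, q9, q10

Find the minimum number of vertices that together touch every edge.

8

The 8 edges p1–q9, p2–q5, p3–q7, p4–q2, p5–q10, p6–q8, p7–q1, p8–q6 form a matching, so any vertex cover needs at least 8 vertices (one per matched edge).
Conversely {p3, q1, q2, q5, q6, q8, q9, q10} meets every edge and has exactly 8 vertices, so 8 is optimal.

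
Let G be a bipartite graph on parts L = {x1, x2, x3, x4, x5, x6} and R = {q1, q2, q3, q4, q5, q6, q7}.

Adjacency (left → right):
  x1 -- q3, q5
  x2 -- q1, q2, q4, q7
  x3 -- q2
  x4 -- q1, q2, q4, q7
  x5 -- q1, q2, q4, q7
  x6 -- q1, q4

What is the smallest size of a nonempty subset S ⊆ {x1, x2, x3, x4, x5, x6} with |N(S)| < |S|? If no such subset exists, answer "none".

5

Take S = {x2, x3, x4, x5, x6}. Its neighbourhood is {q1, q2, q4, q7}, so |N(S)| = 4 < |S| = 5.
Every subset of size less than 5 has at least as many neighbours as members, so 5 is the minimum.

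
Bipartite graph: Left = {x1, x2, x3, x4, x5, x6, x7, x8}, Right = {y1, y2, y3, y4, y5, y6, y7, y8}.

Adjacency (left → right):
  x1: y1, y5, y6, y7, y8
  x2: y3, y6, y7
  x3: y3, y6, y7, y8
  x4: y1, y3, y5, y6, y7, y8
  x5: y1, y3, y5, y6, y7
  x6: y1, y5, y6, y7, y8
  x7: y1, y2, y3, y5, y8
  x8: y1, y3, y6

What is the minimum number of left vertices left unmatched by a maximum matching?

1

One maximum matching: x1→y5, x2→y3, x3→y8, x4→y6, x5→y1, x6→y7, x7→y2.
The set {x1, x2, x3, x4, x5, x6, x8} has only 6 neighbours ({y1, y3, y5, y6, y7, y8}), so by Hall's theorem at most 7 of the 8 left vertices can be matched.
That matches 7 of the 8, leaving 1 unmatched; no matching can do better.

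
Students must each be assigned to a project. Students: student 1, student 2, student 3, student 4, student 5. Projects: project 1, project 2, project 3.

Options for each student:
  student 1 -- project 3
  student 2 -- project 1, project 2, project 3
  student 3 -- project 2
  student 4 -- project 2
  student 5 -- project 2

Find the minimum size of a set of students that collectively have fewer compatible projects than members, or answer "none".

2

Take S = {student 3, student 4}. Its neighbourhood is {project 2}, so |N(S)| = 1 < |S| = 2.
No single vertex violates Hall's condition since each has at least one neighbour, so 2 is the minimum.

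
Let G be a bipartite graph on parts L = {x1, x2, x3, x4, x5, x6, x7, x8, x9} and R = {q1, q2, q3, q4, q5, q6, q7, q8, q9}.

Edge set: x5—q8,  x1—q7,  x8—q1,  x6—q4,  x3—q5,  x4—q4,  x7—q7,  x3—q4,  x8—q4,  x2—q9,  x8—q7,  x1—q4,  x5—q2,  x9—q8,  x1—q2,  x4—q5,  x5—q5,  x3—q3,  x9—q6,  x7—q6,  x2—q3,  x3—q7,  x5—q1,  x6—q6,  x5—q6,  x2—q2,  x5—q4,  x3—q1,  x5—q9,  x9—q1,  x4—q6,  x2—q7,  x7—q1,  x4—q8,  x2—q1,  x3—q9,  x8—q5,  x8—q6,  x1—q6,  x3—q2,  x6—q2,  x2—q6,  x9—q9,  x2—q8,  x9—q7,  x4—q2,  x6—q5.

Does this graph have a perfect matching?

One maximum matching: x1–q2, x2–q3, x3–q4, x4–q8, x5–q6, x6–q5, x7–q1, x8–q7, x9–q9.
All 9 left vertices are covered.

Yes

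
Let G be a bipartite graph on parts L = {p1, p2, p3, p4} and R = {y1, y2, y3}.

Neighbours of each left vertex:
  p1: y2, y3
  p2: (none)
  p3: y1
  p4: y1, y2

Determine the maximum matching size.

3

One maximum matching: p1-y3, p3-y1, p4-y2.
The set {p2} has only 0 neighbours (∅), so by Hall's theorem at most 3 of the 4 left vertices can be matched.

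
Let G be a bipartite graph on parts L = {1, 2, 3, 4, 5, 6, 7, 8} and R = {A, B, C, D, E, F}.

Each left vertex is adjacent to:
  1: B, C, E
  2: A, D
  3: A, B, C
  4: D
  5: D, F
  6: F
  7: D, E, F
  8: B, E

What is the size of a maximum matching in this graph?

6

For example, pair 1→B, 2→A, 3→C, 4→D, 5→F, 7→E.
The set {1, 2, 3, 4, 5, 6, 7, 8} has only 6 neighbours ({A, B, C, D, E, F}), so by Hall's theorem at most 6 of the 8 left vertices can be matched.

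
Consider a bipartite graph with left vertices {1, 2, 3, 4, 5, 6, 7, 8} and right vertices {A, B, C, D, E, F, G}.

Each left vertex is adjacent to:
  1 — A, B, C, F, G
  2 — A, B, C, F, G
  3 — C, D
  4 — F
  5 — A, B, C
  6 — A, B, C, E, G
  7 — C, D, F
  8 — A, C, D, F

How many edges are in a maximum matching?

7

A valid assignment of size 7: 1→G, 2→A, 3→D, 4→F, 5→B, 6→E, 7→C.
The set {1, 2, 3, 4, 5, 7, 8} has only 6 neighbours ({A, B, C, D, F, G}), so by Hall's theorem at most 7 of the 8 left vertices can be matched.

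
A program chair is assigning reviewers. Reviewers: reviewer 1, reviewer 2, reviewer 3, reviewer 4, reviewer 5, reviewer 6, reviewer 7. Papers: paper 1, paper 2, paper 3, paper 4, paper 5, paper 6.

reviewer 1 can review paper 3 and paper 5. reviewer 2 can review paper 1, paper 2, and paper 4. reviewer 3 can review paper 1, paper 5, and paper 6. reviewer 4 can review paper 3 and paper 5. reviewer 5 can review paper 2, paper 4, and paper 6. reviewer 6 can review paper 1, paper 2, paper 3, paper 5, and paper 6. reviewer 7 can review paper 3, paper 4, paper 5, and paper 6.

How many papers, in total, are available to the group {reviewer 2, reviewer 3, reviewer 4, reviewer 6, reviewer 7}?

6

The union of neighbours of {reviewer 2, reviewer 3, reviewer 4, reviewer 6, reviewer 7} is {paper 1, paper 2, paper 3, paper 4, paper 5, paper 6}, which has 6 elements.
Since |N(S)| = 6 ≥ |S| = 5, Hall's condition holds for this subset.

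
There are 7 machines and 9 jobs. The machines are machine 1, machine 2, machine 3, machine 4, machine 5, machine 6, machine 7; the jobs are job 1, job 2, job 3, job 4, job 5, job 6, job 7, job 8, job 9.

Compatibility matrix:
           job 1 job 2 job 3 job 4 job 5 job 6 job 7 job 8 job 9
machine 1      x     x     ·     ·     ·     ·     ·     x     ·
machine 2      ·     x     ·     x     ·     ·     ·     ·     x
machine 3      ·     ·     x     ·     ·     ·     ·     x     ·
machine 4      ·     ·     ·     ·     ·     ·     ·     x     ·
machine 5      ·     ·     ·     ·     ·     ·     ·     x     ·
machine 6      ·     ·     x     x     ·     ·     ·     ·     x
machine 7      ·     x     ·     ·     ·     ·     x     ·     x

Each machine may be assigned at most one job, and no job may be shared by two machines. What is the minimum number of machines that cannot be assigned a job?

1

A valid assignment of size 6: machine 1-job 1, machine 2-job 2, machine 3-job 3, machine 4-job 8, machine 6-job 4, machine 7-job 9.
The set {machine 4, machine 5} has only 1 neighbour ({job 8}), so by Hall's theorem at most 6 of the 7 machines can be matched.
That matches 6 of the 7, leaving 1 unmatched; no matching can do better.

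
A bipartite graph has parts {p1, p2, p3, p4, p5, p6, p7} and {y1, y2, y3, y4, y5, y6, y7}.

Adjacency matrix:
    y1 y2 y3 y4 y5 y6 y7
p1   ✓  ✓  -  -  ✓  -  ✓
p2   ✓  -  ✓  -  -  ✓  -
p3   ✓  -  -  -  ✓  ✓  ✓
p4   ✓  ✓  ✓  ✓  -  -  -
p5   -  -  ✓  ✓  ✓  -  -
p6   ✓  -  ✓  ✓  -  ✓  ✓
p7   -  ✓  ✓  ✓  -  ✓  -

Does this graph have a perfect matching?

Yes

One maximum matching: p1→y2, p2→y6, p3→y7, p4→y1, p5→y5, p6→y4, p7→y3.
All 7 left vertices are covered.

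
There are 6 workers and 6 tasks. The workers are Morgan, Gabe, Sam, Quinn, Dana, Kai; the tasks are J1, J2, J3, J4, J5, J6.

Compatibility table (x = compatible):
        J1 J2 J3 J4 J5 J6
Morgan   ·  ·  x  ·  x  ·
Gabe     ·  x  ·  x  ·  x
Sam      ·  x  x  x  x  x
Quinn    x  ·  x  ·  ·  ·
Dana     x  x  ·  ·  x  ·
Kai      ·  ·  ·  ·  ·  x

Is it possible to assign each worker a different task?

A valid assignment of size 6: Morgan-J3, Gabe-J4, Sam-J2, Quinn-J1, Dana-J5, Kai-J6.
Every worker is matched, so this is a perfect matching.

Yes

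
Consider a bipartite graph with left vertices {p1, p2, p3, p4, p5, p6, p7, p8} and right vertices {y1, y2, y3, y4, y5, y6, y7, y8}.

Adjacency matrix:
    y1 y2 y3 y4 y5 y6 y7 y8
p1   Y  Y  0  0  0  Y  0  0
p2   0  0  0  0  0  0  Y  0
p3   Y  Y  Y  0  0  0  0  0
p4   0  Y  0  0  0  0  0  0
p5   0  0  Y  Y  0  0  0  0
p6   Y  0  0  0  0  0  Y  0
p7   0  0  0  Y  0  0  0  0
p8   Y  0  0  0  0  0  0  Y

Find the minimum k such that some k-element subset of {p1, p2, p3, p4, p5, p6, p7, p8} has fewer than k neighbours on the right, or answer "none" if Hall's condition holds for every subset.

Take S = {p2, p3, p4, p5, p6, p7}. Its neighbourhood is {y1, y2, y3, y4, y7}, so |N(S)| = 5 < |S| = 6.
Every subset of size less than 6 has at least as many neighbours as members, so 6 is the minimum.

6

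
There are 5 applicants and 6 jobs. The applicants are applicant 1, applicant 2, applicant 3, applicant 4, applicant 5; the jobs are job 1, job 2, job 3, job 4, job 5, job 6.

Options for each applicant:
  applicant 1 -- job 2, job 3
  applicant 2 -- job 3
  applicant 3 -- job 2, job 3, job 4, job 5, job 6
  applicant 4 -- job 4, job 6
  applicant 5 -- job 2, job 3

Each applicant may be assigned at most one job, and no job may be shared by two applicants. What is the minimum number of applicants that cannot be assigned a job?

1

For example, pair applicant 1–job 2, applicant 2–job 3, applicant 3–job 5, applicant 4–job 6.
The set {applicant 1, applicant 2, applicant 5} has only 2 neighbours ({job 2, job 3}), so by Hall's theorem at most 4 of the 5 applicants can be matched.
That matches 4 of the 5, leaving 1 unmatched; no matching can do better.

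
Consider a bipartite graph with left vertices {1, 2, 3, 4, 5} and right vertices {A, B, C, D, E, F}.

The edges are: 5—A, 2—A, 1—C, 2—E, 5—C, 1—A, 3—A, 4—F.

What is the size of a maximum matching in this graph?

One maximum matching: 1→C, 2→E, 3→A, 4→F.
The set {1, 3, 5} has only 2 neighbours ({A, C}), so by Hall's theorem at most 4 of the 5 left vertices can be matched.

4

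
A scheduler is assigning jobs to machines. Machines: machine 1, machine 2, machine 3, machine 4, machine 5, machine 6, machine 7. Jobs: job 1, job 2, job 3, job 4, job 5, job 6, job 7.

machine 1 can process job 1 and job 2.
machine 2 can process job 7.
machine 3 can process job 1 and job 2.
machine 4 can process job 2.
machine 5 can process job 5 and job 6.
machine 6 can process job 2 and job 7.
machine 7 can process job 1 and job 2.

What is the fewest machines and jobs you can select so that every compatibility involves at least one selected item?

4

{machine 5, job 1, job 2, job 7} is a vertex cover of size 4: every edge has an endpoint in this set.
No smaller cover exists because machine 1–job 1, machine 2–job 7, machine 3–job 2, machine 5–job 6 is a matching of size 4, and a cover must include an endpoint of each of these disjoint edges (König's theorem).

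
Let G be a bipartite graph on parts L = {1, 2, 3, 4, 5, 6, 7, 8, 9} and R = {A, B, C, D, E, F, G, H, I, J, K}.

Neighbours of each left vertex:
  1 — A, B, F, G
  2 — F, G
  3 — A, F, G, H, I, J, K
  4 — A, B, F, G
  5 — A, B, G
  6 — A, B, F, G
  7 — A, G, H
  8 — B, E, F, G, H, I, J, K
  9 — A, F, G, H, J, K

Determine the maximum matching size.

8

One maximum matching: 1–A, 2–G, 3–I, 4–F, 5–B, 7–H, 8–K, 9–J.
The set {1, 2, 4, 5, 6} has only 4 neighbours ({A, B, F, G}), so by Hall's theorem at most 8 of the 9 left vertices can be matched.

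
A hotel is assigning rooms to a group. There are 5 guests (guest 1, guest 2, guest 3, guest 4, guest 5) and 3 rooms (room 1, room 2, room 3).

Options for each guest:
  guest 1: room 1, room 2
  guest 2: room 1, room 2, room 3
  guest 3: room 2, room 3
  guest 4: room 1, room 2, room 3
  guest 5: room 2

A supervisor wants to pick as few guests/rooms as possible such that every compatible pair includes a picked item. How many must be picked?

3

A maximum matching has 3 edges (e.g. guest 1–room 2, guest 2–room 1, guest 3–room 3).
By König's theorem the minimum vertex cover has the same size. One such cover is {room 1, room 2, room 3}.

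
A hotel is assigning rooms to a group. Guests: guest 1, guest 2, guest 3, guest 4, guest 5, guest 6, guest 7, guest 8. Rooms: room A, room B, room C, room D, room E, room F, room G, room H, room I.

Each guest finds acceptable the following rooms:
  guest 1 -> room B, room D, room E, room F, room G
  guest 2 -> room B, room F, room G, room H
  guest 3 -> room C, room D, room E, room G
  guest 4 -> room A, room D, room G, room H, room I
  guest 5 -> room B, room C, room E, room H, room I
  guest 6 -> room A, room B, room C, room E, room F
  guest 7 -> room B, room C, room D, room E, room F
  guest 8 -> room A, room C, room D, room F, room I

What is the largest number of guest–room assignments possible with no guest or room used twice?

One maximum matching: guest 1→room B, guest 2→room F, guest 3→room G, guest 4→room D, guest 5→room E, guest 6→room A, guest 7→room C, guest 8→room I.
This saturates every guest, so 8 is the maximum.

8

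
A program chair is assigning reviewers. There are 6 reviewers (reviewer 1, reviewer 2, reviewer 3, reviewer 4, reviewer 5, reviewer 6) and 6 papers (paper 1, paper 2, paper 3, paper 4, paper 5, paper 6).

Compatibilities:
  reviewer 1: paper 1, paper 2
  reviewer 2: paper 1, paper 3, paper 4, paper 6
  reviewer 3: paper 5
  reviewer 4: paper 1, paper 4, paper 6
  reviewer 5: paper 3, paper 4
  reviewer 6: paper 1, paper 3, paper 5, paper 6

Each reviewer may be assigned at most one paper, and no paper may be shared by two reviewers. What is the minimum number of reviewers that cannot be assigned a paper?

One maximum matching: reviewer 1-paper 2, reviewer 2-paper 4, reviewer 3-paper 5, reviewer 4-paper 1, reviewer 5-paper 3, reviewer 6-paper 6.
All 6 reviewers are matched, so no larger matching exists.
That matches 6 of the 6, leaving 0 unmatched; no matching can do better.

0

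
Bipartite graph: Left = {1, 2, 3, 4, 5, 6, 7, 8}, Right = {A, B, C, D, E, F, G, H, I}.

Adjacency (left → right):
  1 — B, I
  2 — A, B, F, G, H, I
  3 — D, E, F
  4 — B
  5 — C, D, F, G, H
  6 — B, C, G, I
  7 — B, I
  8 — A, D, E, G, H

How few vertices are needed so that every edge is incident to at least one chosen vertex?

7

A maximum matching has 7 edges (e.g. 1–I, 2–A, 3–E, 4–B, 5–H, 6–C, 8–G).
By König's theorem the minimum vertex cover has the same size. One such cover is {2, 3, 5, 6, 8, B, I}.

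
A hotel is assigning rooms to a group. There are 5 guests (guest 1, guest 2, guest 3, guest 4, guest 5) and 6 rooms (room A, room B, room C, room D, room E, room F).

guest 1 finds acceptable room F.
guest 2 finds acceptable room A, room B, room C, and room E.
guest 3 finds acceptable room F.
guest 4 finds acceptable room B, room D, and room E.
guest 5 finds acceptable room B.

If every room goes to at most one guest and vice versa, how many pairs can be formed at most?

4

A valid assignment of size 4: guest 1→room F, guest 2→room E, guest 4→room D, guest 5→room B.
The set {guest 1, guest 3} has only 1 neighbour ({room F}), so by Hall's theorem at most 4 of the 5 guests can be matched.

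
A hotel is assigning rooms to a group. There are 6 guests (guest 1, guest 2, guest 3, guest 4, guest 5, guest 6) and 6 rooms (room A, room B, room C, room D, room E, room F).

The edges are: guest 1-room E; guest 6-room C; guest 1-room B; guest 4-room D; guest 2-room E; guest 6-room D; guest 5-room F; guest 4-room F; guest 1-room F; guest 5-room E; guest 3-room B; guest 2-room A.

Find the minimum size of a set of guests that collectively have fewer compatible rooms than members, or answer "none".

none

A matching saturating every guest exists, for instance guest 1→room E, guest 2→room A, guest 3→room B, guest 4→room D, guest 5→room F, guest 6→room C.
By Hall's marriage theorem, this means |N(S)| ≥ |S| for every subset S, so no violating subset exists.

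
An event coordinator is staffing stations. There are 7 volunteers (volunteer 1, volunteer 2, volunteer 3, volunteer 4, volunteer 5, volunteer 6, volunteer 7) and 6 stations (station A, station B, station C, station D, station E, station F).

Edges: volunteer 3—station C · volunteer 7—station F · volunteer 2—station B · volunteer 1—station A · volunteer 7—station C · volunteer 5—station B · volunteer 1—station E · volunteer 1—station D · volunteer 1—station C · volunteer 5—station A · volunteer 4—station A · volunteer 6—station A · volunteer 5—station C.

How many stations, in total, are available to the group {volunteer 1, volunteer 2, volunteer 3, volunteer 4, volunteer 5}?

The union of neighbours of {volunteer 1, volunteer 2, volunteer 3, volunteer 4, volunteer 5} is {station A, station B, station C, station D, station E}, which has 5 elements.
Since |N(S)| = 5 ≥ |S| = 5, Hall's condition holds for this subset.

5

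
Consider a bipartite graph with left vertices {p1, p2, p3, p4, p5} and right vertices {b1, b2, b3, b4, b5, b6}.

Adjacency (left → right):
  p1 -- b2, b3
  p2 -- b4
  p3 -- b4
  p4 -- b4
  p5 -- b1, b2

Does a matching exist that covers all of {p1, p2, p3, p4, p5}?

No

The set {p2, p3, p4} has only 1 neighbour ({b4}), so by Hall's theorem at most 3 of the 5 left vertices can be matched.
Hence no matching covers every left vertex.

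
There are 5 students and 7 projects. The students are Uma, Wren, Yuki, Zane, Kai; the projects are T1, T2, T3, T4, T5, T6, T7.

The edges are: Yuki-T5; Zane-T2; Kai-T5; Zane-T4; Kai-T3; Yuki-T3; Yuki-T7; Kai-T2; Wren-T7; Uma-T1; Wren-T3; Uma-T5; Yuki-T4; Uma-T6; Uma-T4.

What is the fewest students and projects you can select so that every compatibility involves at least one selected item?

5

{Uma, Wren, Yuki, Zane, Kai} is a vertex cover of size 5: every edge has an endpoint in this set.
No smaller cover exists because Uma–T6, Wren–T3, Yuki–T7, Zane–T2, Kai–T5 is a matching of size 5, and a cover must include an endpoint of each of these disjoint edges (König's theorem).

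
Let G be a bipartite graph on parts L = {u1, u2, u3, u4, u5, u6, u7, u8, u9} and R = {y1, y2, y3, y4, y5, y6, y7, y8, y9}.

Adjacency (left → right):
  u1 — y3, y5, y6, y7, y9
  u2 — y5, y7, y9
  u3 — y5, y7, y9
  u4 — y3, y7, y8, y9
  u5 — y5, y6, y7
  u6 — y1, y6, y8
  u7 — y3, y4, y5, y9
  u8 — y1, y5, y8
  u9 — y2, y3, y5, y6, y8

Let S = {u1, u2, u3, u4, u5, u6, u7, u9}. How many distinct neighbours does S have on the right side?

The union of neighbours of {u1, u2, u3, u4, u5, u6, u7, u9} is {y1, y2, y3, y4, y5, y6, y7, y8, y9}, which has 9 elements.
Since |N(S)| = 9 ≥ |S| = 8, Hall's condition holds for this subset.

9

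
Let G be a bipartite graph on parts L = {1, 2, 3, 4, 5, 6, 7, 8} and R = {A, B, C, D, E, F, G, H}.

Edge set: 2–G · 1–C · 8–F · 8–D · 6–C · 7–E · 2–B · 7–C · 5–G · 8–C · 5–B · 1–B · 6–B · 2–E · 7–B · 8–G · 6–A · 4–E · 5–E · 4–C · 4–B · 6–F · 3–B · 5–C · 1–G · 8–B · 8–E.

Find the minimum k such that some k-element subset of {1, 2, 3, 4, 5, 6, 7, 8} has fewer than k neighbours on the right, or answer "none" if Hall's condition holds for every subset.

Take S = {1, 2, 3, 4, 5}. Its neighbourhood is {B, C, E, G}, so |N(S)| = 4 < |S| = 5.
Every subset of size less than 5 has at least as many neighbours as members, so 5 is the minimum.

5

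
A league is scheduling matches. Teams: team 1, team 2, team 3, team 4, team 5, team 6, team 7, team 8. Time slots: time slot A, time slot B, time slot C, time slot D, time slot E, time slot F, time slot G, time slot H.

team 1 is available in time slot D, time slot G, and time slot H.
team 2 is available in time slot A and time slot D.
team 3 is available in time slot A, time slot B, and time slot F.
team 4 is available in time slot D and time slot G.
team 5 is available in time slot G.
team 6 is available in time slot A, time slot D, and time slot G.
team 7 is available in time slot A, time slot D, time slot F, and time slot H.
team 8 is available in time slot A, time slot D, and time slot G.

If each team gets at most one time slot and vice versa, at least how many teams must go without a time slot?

One maximum matching: team 1-time slot H, team 2-time slot A, team 3-time slot B, team 4-time slot D, team 5-time slot G, team 7-time slot F.
The set {team 2, team 4, team 5, team 6, team 8} has only 3 neighbours ({time slot A, time slot D, time slot G}), so by Hall's theorem at most 6 of the 8 teams can be matched.
That matches 6 of the 8, leaving 2 unmatched; no matching can do better.

2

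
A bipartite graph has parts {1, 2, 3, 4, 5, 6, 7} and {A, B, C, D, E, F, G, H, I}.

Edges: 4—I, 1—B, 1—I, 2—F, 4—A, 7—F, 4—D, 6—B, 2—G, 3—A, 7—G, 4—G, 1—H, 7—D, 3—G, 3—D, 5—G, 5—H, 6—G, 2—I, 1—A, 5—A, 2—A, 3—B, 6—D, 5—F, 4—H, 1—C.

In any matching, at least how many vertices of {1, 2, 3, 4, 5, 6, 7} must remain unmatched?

0

One maximum matching: 1–H, 2–I, 3–B, 4–A, 5–G, 6–D, 7–F.
All 7 left vertices are matched, so no larger matching exists.
That matches 7 of the 7, leaving 0 unmatched; no matching can do better.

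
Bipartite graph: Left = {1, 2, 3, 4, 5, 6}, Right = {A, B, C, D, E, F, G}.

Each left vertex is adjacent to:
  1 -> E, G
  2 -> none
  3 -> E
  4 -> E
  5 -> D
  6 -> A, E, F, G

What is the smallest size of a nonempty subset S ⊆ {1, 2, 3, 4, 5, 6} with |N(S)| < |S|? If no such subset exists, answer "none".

1

Take S = {2}. Its neighbourhood is {}, so |N(S)| = 0 < |S| = 1.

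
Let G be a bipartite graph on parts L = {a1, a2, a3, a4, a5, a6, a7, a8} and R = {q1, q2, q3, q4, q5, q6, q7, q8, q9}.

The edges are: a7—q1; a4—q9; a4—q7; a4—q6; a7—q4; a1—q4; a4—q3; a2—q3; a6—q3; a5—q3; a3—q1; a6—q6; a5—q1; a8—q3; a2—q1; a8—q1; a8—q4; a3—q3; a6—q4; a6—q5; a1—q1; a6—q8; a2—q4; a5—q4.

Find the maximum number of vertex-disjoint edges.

For example, pair a1-q1, a2-q4, a3-q3, a4-q7, a6-q6.
The set {a1, a2, a3, a5, a7, a8} has only 3 neighbours ({q1, q3, q4}), so by Hall's theorem at most 5 of the 8 left vertices can be matched.

5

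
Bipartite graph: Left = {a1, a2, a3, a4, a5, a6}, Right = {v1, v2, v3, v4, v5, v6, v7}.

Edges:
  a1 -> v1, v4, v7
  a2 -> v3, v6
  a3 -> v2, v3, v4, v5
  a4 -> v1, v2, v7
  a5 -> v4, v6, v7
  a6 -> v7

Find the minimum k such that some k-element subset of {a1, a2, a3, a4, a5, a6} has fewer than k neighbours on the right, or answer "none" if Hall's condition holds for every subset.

none

A matching saturating every left vertex exists, for instance a1→v1, a2→v3, a3→v4, a4→v2, a5→v6, a6→v7.
By Hall's marriage theorem, this means |N(S)| ≥ |S| for every subset S, so no violating subset exists.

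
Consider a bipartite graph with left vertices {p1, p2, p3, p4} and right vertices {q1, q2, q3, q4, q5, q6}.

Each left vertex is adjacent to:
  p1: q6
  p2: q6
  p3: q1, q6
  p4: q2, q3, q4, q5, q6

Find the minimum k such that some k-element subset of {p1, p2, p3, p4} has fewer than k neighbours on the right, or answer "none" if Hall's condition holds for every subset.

Take S = {p1, p2}. Its neighbourhood is {q6}, so |N(S)| = 1 < |S| = 2.
No single vertex violates Hall's condition since each has at least one neighbour, so 2 is the minimum.

2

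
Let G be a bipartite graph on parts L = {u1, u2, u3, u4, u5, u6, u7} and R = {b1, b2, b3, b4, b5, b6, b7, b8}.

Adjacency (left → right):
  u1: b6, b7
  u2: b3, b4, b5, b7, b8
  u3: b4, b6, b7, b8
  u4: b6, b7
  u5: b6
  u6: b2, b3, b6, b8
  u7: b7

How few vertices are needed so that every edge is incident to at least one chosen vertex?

5

The 5 edges u1–b7, u2–b5, u3–b8, u4–b6, u6–b3 form a matching, so any vertex cover needs at least 5 vertices (one per matched edge).
Conversely {u2, u3, u6, b6, b7} meets every edge and has exactly 5 vertices, so 5 is optimal.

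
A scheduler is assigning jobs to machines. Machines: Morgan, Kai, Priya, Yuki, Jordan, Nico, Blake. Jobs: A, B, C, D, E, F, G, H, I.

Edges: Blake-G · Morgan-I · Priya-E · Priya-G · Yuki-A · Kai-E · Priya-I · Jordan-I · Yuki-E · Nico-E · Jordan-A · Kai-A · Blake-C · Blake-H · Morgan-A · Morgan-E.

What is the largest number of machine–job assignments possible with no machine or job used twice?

5

One maximum matching: Morgan→I, Kai→A, Priya→G, Yuki→E, Blake→C.
The set {Morgan, Kai, Yuki, Jordan, Nico} has only 3 neighbours ({A, E, I}), so by Hall's theorem at most 5 of the 7 machines can be matched.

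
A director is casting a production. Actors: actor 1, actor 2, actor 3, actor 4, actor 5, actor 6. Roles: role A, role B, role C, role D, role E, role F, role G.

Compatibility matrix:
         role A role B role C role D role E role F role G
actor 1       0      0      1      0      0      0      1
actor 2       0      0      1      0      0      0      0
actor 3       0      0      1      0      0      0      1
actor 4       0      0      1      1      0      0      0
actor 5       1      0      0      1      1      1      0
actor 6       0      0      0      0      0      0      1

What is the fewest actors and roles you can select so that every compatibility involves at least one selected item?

The 4 edges actor 1–role G, actor 2–role C, actor 4–role D, actor 5–role F form a matching, so any vertex cover needs at least 4 vertices (one per matched edge).
Conversely {actor 4, actor 5, role C, role G} meets every edge and has exactly 4 vertices, so 4 is optimal.

4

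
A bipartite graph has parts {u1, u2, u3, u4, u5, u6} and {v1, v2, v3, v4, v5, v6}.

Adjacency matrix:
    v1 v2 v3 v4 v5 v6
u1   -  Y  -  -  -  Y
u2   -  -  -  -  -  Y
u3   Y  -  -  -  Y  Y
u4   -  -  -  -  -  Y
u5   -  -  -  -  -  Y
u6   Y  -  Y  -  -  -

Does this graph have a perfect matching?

The set {u2, u4, u5} has only 1 neighbour ({v6}), so by Hall's theorem at most 4 of the 6 left vertices can be matched.
Hence no matching covers every left vertex.

No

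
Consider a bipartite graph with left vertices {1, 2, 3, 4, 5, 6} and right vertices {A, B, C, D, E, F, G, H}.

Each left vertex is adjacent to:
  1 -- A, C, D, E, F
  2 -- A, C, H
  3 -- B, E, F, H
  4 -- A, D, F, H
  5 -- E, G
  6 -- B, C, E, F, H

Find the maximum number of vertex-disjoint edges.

One maximum matching: 1-A, 2-C, 3-H, 4-F, 5-G, 6-E.
This saturates every left vertex, so 6 is the maximum.

6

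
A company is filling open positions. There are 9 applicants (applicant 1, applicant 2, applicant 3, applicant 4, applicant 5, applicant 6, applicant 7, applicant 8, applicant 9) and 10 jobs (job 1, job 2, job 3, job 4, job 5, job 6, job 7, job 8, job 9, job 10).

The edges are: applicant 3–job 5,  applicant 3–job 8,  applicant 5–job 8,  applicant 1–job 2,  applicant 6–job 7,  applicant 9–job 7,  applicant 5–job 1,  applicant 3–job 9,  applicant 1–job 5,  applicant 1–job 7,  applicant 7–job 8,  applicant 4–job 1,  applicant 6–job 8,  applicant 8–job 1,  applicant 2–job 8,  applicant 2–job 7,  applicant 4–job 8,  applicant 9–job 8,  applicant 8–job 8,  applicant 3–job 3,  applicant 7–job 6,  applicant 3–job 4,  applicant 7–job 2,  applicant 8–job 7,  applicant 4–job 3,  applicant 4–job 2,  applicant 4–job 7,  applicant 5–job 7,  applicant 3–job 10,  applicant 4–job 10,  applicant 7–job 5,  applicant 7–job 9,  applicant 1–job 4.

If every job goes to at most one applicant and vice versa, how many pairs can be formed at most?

One maximum matching: applicant 1-job 2, applicant 2-job 7, applicant 3-job 5, applicant 4-job 3, applicant 5-job 1, applicant 6-job 8, applicant 7-job 9.
The set {applicant 2, applicant 5, applicant 6, applicant 8, applicant 9} has only 3 neighbours ({job 1, job 7, job 8}), so by Hall's theorem at most 7 of the 9 applicants can be matched.

7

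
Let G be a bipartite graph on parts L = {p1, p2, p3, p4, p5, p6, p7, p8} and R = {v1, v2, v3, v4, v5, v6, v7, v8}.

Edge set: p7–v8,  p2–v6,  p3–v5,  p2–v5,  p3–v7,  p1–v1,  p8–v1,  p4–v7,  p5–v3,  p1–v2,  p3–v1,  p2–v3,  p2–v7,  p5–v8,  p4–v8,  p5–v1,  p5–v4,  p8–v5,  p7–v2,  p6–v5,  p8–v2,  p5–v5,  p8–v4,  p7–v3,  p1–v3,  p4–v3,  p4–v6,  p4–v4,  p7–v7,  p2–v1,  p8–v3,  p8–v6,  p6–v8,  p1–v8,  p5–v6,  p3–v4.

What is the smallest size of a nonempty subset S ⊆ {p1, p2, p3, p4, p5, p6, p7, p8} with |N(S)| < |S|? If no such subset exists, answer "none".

A matching saturating every left vertex exists, for instance p1→v1, p2→v6, p3→v7, p4→v4, p5→v8, p6→v5, p7→v2, p8→v3.
By Hall's marriage theorem, this means |N(S)| ≥ |S| for every subset S, so no violating subset exists.

none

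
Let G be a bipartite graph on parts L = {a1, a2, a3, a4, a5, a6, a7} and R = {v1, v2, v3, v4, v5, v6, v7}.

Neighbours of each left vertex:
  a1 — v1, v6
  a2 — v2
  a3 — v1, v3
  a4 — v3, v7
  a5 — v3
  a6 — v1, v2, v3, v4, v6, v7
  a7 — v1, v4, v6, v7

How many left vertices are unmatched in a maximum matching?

1

A valid assignment of size 6: a1→v6, a2→v2, a3→v1, a4→v7, a5→v3, a6→v4.
The set {a1, a2, a3, a4, a5, a6, a7} has only 6 neighbours ({v1, v2, v3, v4, v6, v7}), so by Hall's theorem at most 6 of the 7 left vertices can be matched.
That matches 6 of the 7, leaving 1 unmatched; no matching can do better.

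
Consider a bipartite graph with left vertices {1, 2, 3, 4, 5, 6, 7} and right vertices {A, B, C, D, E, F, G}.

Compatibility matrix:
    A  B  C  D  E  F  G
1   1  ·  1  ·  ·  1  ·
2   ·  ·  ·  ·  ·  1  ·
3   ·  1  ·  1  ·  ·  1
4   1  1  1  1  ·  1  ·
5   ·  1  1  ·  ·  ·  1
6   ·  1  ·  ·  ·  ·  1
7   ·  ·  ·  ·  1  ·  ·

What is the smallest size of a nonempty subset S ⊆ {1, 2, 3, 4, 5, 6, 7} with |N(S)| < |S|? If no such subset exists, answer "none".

A matching saturating every left vertex exists, for instance 1→A, 2→F, 3→G, 4→D, 5→C, 6→B, 7→E.
By Hall's marriage theorem, this means |N(S)| ≥ |S| for every subset S, so no violating subset exists.

none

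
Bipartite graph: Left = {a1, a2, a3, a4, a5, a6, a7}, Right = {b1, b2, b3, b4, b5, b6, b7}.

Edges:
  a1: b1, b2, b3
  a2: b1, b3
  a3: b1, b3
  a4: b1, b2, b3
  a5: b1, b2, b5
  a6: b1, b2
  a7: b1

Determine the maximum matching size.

For example, pair a1-b2, a2-b1, a3-b3, a5-b5.
The set {a1, a2, a3, a4, a6, a7} has only 3 neighbours ({b1, b2, b3}), so by Hall's theorem at most 4 of the 7 left vertices can be matched.

4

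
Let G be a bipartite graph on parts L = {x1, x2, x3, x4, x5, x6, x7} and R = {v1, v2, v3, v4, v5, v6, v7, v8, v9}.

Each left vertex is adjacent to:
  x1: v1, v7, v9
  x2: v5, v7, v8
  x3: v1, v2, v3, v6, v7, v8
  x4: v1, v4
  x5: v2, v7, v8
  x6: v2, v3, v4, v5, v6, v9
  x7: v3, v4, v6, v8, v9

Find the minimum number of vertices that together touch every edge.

7

A maximum matching has 7 edges (e.g. x1–v1, x2–v7, x3–v3, x4–v4, x5–v2, x6–v6, x7–v8).
By König's theorem the minimum vertex cover has the same size. One such cover is {x1, x2, x3, x4, x5, x6, x7}.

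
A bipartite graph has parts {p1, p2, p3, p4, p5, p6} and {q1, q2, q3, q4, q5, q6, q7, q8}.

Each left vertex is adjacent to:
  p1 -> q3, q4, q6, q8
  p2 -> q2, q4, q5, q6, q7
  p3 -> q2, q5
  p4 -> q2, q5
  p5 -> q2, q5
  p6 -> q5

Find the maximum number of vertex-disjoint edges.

A valid assignment of size 4: p1–q4, p2–q6, p3–q5, p4–q2.
The set {p3, p4, p5, p6} has only 2 neighbours ({q2, q5}), so by Hall's theorem at most 4 of the 6 left vertices can be matched.

4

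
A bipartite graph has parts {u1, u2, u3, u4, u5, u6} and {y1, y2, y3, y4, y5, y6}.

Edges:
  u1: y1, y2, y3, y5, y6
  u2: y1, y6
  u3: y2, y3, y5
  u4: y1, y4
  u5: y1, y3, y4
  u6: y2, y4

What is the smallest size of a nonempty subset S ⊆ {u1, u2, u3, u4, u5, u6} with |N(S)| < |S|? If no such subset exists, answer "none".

A matching saturating every left vertex exists, for instance u1→y5, u2→y6, u3→y3, u4→y4, u5→y1, u6→y2.
By Hall's marriage theorem, this means |N(S)| ≥ |S| for every subset S, so no violating subset exists.

none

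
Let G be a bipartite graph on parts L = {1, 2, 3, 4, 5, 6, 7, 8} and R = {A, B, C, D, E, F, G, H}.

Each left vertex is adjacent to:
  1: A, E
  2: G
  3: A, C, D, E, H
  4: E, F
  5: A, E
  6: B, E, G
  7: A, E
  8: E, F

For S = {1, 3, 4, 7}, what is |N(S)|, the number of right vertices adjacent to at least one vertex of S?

The union of neighbours of {1, 3, 4, 7} is {A, C, D, E, F, H}, which has 6 elements.
Since |N(S)| = 6 ≥ |S| = 4, Hall's condition holds for this subset.

6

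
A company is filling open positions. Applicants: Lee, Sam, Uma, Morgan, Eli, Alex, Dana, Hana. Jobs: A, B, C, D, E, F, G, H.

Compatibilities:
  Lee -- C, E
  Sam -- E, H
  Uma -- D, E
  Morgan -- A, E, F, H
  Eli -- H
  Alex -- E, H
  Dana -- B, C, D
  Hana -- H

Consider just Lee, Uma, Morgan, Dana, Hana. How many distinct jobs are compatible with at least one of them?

The union of neighbours of {Lee, Uma, Morgan, Dana, Hana} is {A, B, C, D, E, F, H}, which has 7 elements.
Since |N(S)| = 7 ≥ |S| = 5, Hall's condition holds for this subset.

7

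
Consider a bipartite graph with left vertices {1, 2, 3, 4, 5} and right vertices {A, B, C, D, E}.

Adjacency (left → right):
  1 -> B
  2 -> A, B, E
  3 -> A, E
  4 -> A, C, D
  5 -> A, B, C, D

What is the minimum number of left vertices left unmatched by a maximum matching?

One maximum matching: 1-B, 2-A, 3-E, 4-D, 5-C.
This saturates every left vertex, so 5 is the maximum.
That matches 5 of the 5, leaving 0 unmatched; no matching can do better.

0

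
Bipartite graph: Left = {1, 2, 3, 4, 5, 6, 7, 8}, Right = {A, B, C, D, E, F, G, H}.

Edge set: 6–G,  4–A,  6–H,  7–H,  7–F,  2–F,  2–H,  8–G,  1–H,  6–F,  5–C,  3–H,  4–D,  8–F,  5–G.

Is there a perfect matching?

No

The set {1, 2, 3, 6, 7, 8} has only 3 neighbours ({F, G, H}), so by Hall's theorem at most 5 of the 8 left vertices can be matched.
Hence no matching covers every left vertex.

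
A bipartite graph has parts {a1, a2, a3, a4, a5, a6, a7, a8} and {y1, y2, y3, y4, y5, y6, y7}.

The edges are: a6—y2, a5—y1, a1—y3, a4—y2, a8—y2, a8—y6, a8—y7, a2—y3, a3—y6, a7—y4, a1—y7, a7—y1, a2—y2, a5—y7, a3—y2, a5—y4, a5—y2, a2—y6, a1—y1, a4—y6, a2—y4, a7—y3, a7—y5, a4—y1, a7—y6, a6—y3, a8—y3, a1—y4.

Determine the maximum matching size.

7

For example, pair a1–y1, a2–y4, a3–y6, a4–y2, a5–y7, a6–y3, a7–y5.
The set {a1, a2, a3, a4, a5, a6, a8} has only 6 neighbours ({y1, y2, y3, y4, y6, y7}), so by Hall's theorem at most 7 of the 8 left vertices can be matched.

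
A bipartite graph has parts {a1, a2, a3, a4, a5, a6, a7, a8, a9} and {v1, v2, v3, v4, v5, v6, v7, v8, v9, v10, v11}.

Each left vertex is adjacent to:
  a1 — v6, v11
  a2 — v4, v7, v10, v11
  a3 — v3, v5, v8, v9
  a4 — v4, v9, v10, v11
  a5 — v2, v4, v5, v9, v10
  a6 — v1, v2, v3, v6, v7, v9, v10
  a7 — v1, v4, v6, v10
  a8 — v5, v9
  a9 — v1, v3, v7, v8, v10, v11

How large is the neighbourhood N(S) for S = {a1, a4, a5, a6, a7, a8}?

The union of neighbours of {a1, a4, a5, a6, a7, a8} is {v1, v2, v3, v4, v5, v6, v7, v9, v10, v11}, which has 10 elements.
Since |N(S)| = 10 ≥ |S| = 6, Hall's condition holds for this subset.

10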